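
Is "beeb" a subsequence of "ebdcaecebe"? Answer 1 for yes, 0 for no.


Check if "beeb" is a subsequence of "ebdcaecebe"
Greedy scan:
  Position 0 ('e'): no match needed
  Position 1 ('b'): matches sub[0] = 'b'
  Position 2 ('d'): no match needed
  Position 3 ('c'): no match needed
  Position 4 ('a'): no match needed
  Position 5 ('e'): matches sub[1] = 'e'
  Position 6 ('c'): no match needed
  Position 7 ('e'): matches sub[2] = 'e'
  Position 8 ('b'): matches sub[3] = 'b'
  Position 9 ('e'): no match needed
All 4 characters matched => is a subsequence

1


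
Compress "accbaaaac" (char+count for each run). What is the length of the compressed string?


Input: accbaaaac
Runs:
  'a' x 1 => "a1"
  'c' x 2 => "c2"
  'b' x 1 => "b1"
  'a' x 4 => "a4"
  'c' x 1 => "c1"
Compressed: "a1c2b1a4c1"
Compressed length: 10

10


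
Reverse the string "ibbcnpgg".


Input: ibbcnpgg
Reading characters right to left:
  Position 7: 'g'
  Position 6: 'g'
  Position 5: 'p'
  Position 4: 'n'
  Position 3: 'c'
  Position 2: 'b'
  Position 1: 'b'
  Position 0: 'i'
Reversed: ggpncbbi

ggpncbbi


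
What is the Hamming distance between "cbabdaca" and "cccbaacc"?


Comparing "cbabdaca" and "cccbaacc" position by position:
  Position 0: 'c' vs 'c' => same
  Position 1: 'b' vs 'c' => differ
  Position 2: 'a' vs 'c' => differ
  Position 3: 'b' vs 'b' => same
  Position 4: 'd' vs 'a' => differ
  Position 5: 'a' vs 'a' => same
  Position 6: 'c' vs 'c' => same
  Position 7: 'a' vs 'c' => differ
Total differences (Hamming distance): 4

4


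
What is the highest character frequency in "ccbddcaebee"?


Input: ccbddcaebee
Character counts:
  'a': 1
  'b': 2
  'c': 3
  'd': 2
  'e': 3
Maximum frequency: 3

3


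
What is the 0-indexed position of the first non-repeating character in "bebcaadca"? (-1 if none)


Input: bebcaadca
Character frequencies:
  'a': 3
  'b': 2
  'c': 2
  'd': 1
  'e': 1
Scanning left to right for freq == 1:
  Position 0 ('b'): freq=2, skip
  Position 1 ('e'): unique! => answer = 1

1


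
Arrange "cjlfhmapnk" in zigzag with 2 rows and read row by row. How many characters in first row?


Zigzag "cjlfhmapnk" into 2 rows:
Placing characters:
  'c' => row 0
  'j' => row 1
  'l' => row 0
  'f' => row 1
  'h' => row 0
  'm' => row 1
  'a' => row 0
  'p' => row 1
  'n' => row 0
  'k' => row 1
Rows:
  Row 0: "clhan"
  Row 1: "jfmpk"
First row length: 5

5


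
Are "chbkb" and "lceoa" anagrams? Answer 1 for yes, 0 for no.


Strings: "chbkb", "lceoa"
Sorted first:  bbchk
Sorted second: acelo
Differ at position 0: 'b' vs 'a' => not anagrams

0


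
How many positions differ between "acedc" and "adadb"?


Comparing "acedc" and "adadb" position by position:
  Position 0: 'a' vs 'a' => same
  Position 1: 'c' vs 'd' => DIFFER
  Position 2: 'e' vs 'a' => DIFFER
  Position 3: 'd' vs 'd' => same
  Position 4: 'c' vs 'b' => DIFFER
Positions that differ: 3

3


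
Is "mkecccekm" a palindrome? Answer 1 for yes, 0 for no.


Input: mkecccekm
Reversed: mkecccekm
  Compare pos 0 ('m') with pos 8 ('m'): match
  Compare pos 1 ('k') with pos 7 ('k'): match
  Compare pos 2 ('e') with pos 6 ('e'): match
  Compare pos 3 ('c') with pos 5 ('c'): match
Result: palindrome

1


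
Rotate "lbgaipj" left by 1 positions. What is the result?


Input: "lbgaipj", rotate left by 1
First 1 characters: "l"
Remaining characters: "bgaipj"
Concatenate remaining + first: "bgaipj" + "l" = "bgaipjl"

bgaipjl


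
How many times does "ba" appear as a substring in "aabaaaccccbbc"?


Searching for "ba" in "aabaaaccccbbc"
Scanning each position:
  Position 0: "aa" => no
  Position 1: "ab" => no
  Position 2: "ba" => MATCH
  Position 3: "aa" => no
  Position 4: "aa" => no
  Position 5: "ac" => no
  Position 6: "cc" => no
  Position 7: "cc" => no
  Position 8: "cc" => no
  Position 9: "cb" => no
  Position 10: "bb" => no
  Position 11: "bc" => no
Total occurrences: 1

1


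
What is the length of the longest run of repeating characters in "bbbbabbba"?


Input: "bbbbabbba"
Scanning for longest run:
  Position 1 ('b'): continues run of 'b', length=2
  Position 2 ('b'): continues run of 'b', length=3
  Position 3 ('b'): continues run of 'b', length=4
  Position 4 ('a'): new char, reset run to 1
  Position 5 ('b'): new char, reset run to 1
  Position 6 ('b'): continues run of 'b', length=2
  Position 7 ('b'): continues run of 'b', length=3
  Position 8 ('a'): new char, reset run to 1
Longest run: 'b' with length 4

4


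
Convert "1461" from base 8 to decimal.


Input: "1461" in base 8
Positional expansion:
  Digit '1' (value 1) x 8^3 = 512
  Digit '4' (value 4) x 8^2 = 256
  Digit '6' (value 6) x 8^1 = 48
  Digit '1' (value 1) x 8^0 = 1
Sum = 817

817


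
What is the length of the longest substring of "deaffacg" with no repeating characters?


Input: "deaffacg"
Sliding window (track last position of each char):
  Position 0 ('d'): window [0,0] length 1 -- new best
  Position 1 ('e'): window [0,1] length 2 -- new best
  Position 2 ('a'): window [0,2] length 3 -- new best
  Position 3 ('f'): window [0,3] length 4 -- new best
  Position 4 ('f'): repeat (last at 3), move window start to 4
  Position 4 ('f'): window [4,4] length 1
  Position 5 ('a'): window [4,5] length 2
  Position 6 ('c'): window [4,6] length 3
  Position 7 ('g'): window [4,7] length 4
Longest substring with no repeats: "deaf" with length 4

4


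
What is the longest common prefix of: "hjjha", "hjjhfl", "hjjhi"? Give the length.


Words: hjjha, hjjhfl, hjjhi
  Position 0: all 'h' => match
  Position 1: all 'j' => match
  Position 2: all 'j' => match
  Position 3: all 'h' => match
  Position 4: ('a', 'f', 'i') => mismatch, stop
LCP = "hjjh" (length 4)

4


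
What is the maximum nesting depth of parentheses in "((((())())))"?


Input: "((((())())))"
Tracking depth:
  Position 0 '(': depth becomes 1
  Position 1 '(': depth becomes 2
  Position 2 '(': depth becomes 3
  Position 3 '(': depth becomes 4
  Position 4 '(': depth becomes 5
  Position 5 ')': depth becomes 4
  Position 6 ')': depth becomes 3
  Position 7 '(': depth becomes 4
  Position 8 ')': depth becomes 3
  Position 9 ')': depth becomes 2
  Position 10 ')': depth becomes 1
  Position 11 ')': depth becomes 0
Maximum depth reached: 5

5


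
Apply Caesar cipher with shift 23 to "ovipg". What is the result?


Caesar cipher: shift "ovipg" by 23
  'o' (pos 14) + 23 = pos 11 = 'l'
  'v' (pos 21) + 23 = pos 18 = 's'
  'i' (pos 8) + 23 = pos 5 = 'f'
  'p' (pos 15) + 23 = pos 12 = 'm'
  'g' (pos 6) + 23 = pos 3 = 'd'
Result: lsfmd

lsfmd


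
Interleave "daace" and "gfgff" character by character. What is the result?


Interleaving "daace" and "gfgff":
  Position 0: 'd' from first, 'g' from second => "dg"
  Position 1: 'a' from first, 'f' from second => "af"
  Position 2: 'a' from first, 'g' from second => "ag"
  Position 3: 'c' from first, 'f' from second => "cf"
  Position 4: 'e' from first, 'f' from second => "ef"
Result: dgafagcfef

dgafagcfef


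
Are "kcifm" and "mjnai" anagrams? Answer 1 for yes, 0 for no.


Strings: "kcifm", "mjnai"
Sorted first:  cfikm
Sorted second: aijmn
Differ at position 0: 'c' vs 'a' => not anagrams

0


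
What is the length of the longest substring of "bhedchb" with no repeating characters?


Input: "bhedchb"
Sliding window (track last position of each char):
  Position 0 ('b'): window [0,0] length 1 -- new best
  Position 1 ('h'): window [0,1] length 2 -- new best
  Position 2 ('e'): window [0,2] length 3 -- new best
  Position 3 ('d'): window [0,3] length 4 -- new best
  Position 4 ('c'): window [0,4] length 5 -- new best
  Position 5 ('h'): repeat (last at 1), move window start to 2
  Position 5 ('h'): window [2,5] length 4
  Position 6 ('b'): window [2,6] length 5
Longest substring with no repeats: "bhedc" with length 5

5


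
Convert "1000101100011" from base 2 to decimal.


Input: "1000101100011" in base 2
Positional expansion:
  Digit '1' (value 1) x 2^12 = 4096
  Digit '0' (value 0) x 2^11 = 0
  Digit '0' (value 0) x 2^10 = 0
  Digit '0' (value 0) x 2^9 = 0
  Digit '1' (value 1) x 2^8 = 256
  Digit '0' (value 0) x 2^7 = 0
  Digit '1' (value 1) x 2^6 = 64
  Digit '1' (value 1) x 2^5 = 32
  Digit '0' (value 0) x 2^4 = 0
  Digit '0' (value 0) x 2^3 = 0
  Digit '0' (value 0) x 2^2 = 0
  Digit '1' (value 1) x 2^1 = 2
  Digit '1' (value 1) x 2^0 = 1
Sum = 4451

4451


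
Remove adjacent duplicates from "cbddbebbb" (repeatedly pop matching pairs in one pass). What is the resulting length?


Input: cbddbebbb
Stack-based adjacent duplicate removal:
  Read 'c': push. Stack: c
  Read 'b': push. Stack: cb
  Read 'd': push. Stack: cbd
  Read 'd': matches stack top 'd' => pop. Stack: cb
  Read 'b': matches stack top 'b' => pop. Stack: c
  Read 'e': push. Stack: ce
  Read 'b': push. Stack: ceb
  Read 'b': matches stack top 'b' => pop. Stack: ce
  Read 'b': push. Stack: ceb
Final stack: "ceb" (length 3)

3


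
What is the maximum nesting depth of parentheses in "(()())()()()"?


Input: "(()())()()()"
Tracking depth:
  Position 0 '(': depth becomes 1
  Position 1 '(': depth becomes 2
  Position 2 ')': depth becomes 1
  Position 3 '(': depth becomes 2
  Position 4 ')': depth becomes 1
  Position 5 ')': depth becomes 0
  Position 6 '(': depth becomes 1
  Position 7 ')': depth becomes 0
  Position 8 '(': depth becomes 1
  Position 9 ')': depth becomes 0
  Position 10 '(': depth becomes 1
  Position 11 ')': depth becomes 0
Maximum depth reached: 2

2


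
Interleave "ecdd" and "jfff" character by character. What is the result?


Interleaving "ecdd" and "jfff":
  Position 0: 'e' from first, 'j' from second => "ej"
  Position 1: 'c' from first, 'f' from second => "cf"
  Position 2: 'd' from first, 'f' from second => "df"
  Position 3: 'd' from first, 'f' from second => "df"
Result: ejcfdfdf

ejcfdfdf


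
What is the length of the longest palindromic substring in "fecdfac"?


Input: "fecdfac"
Checking substrings for palindromes:
  No multi-char palindromic substrings found
Longest palindromic substring: "f" with length 1

1


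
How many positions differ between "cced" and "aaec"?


Comparing "cced" and "aaec" position by position:
  Position 0: 'c' vs 'a' => DIFFER
  Position 1: 'c' vs 'a' => DIFFER
  Position 2: 'e' vs 'e' => same
  Position 3: 'd' vs 'c' => DIFFER
Positions that differ: 3

3


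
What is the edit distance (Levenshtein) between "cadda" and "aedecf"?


Computing edit distance: "cadda" -> "aedecf"
DP table:
           a    e    d    e    c    f
      0    1    2    3    4    5    6
  c   1    1    2    3    4    4    5
  a   2    1    2    3    4    5    5
  d   3    2    2    2    3    4    5
  d   4    3    3    2    3    4    5
  a   5    4    4    3    3    4    5
Edit distance = dp[5][6] = 5

5


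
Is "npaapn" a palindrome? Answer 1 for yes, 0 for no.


Input: npaapn
Reversed: npaapn
  Compare pos 0 ('n') with pos 5 ('n'): match
  Compare pos 1 ('p') with pos 4 ('p'): match
  Compare pos 2 ('a') with pos 3 ('a'): match
Result: palindrome

1


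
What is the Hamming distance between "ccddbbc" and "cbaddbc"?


Comparing "ccddbbc" and "cbaddbc" position by position:
  Position 0: 'c' vs 'c' => same
  Position 1: 'c' vs 'b' => differ
  Position 2: 'd' vs 'a' => differ
  Position 3: 'd' vs 'd' => same
  Position 4: 'b' vs 'd' => differ
  Position 5: 'b' vs 'b' => same
  Position 6: 'c' vs 'c' => same
Total differences (Hamming distance): 3

3


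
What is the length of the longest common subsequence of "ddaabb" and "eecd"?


LCS of "ddaabb" and "eecd"
DP table:
           e    e    c    d
      0    0    0    0    0
  d   0    0    0    0    1
  d   0    0    0    0    1
  a   0    0    0    0    1
  a   0    0    0    0    1
  b   0    0    0    0    1
  b   0    0    0    0    1
LCS length = dp[6][4] = 1

1


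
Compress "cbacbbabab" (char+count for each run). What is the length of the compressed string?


Input: cbacbbabab
Runs:
  'c' x 1 => "c1"
  'b' x 1 => "b1"
  'a' x 1 => "a1"
  'c' x 1 => "c1"
  'b' x 2 => "b2"
  'a' x 1 => "a1"
  'b' x 1 => "b1"
  'a' x 1 => "a1"
  'b' x 1 => "b1"
Compressed: "c1b1a1c1b2a1b1a1b1"
Compressed length: 18

18


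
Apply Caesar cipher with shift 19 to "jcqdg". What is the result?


Caesar cipher: shift "jcqdg" by 19
  'j' (pos 9) + 19 = pos 2 = 'c'
  'c' (pos 2) + 19 = pos 21 = 'v'
  'q' (pos 16) + 19 = pos 9 = 'j'
  'd' (pos 3) + 19 = pos 22 = 'w'
  'g' (pos 6) + 19 = pos 25 = 'z'
Result: cvjwz

cvjwz


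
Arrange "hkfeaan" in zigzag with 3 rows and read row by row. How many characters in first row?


Zigzag "hkfeaan" into 3 rows:
Placing characters:
  'h' => row 0
  'k' => row 1
  'f' => row 2
  'e' => row 1
  'a' => row 0
  'a' => row 1
  'n' => row 2
Rows:
  Row 0: "ha"
  Row 1: "kea"
  Row 2: "fn"
First row length: 2

2


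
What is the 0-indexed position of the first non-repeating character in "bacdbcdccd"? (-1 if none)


Input: bacdbcdccd
Character frequencies:
  'a': 1
  'b': 2
  'c': 4
  'd': 3
Scanning left to right for freq == 1:
  Position 0 ('b'): freq=2, skip
  Position 1 ('a'): unique! => answer = 1

1


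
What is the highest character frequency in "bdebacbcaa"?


Input: bdebacbcaa
Character counts:
  'a': 3
  'b': 3
  'c': 2
  'd': 1
  'e': 1
Maximum frequency: 3

3


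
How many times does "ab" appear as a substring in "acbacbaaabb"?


Searching for "ab" in "acbacbaaabb"
Scanning each position:
  Position 0: "ac" => no
  Position 1: "cb" => no
  Position 2: "ba" => no
  Position 3: "ac" => no
  Position 4: "cb" => no
  Position 5: "ba" => no
  Position 6: "aa" => no
  Position 7: "aa" => no
  Position 8: "ab" => MATCH
  Position 9: "bb" => no
Total occurrences: 1

1


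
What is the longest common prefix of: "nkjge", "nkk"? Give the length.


Words: nkjge, nkk
  Position 0: all 'n' => match
  Position 1: all 'k' => match
  Position 2: ('j', 'k') => mismatch, stop
LCP = "nk" (length 2)

2


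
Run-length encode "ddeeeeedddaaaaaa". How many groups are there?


Input: ddeeeeedddaaaaaa
Scanning for consecutive runs:
  Group 1: 'd' x 2 (positions 0-1)
  Group 2: 'e' x 5 (positions 2-6)
  Group 3: 'd' x 3 (positions 7-9)
  Group 4: 'a' x 6 (positions 10-15)
Total groups: 4

4


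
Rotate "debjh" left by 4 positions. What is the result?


Input: "debjh", rotate left by 4
First 4 characters: "debj"
Remaining characters: "h"
Concatenate remaining + first: "h" + "debj" = "hdebj"

hdebj


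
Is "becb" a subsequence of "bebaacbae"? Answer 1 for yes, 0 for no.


Check if "becb" is a subsequence of "bebaacbae"
Greedy scan:
  Position 0 ('b'): matches sub[0] = 'b'
  Position 1 ('e'): matches sub[1] = 'e'
  Position 2 ('b'): no match needed
  Position 3 ('a'): no match needed
  Position 4 ('a'): no match needed
  Position 5 ('c'): matches sub[2] = 'c'
  Position 6 ('b'): matches sub[3] = 'b'
  Position 7 ('a'): no match needed
  Position 8 ('e'): no match needed
All 4 characters matched => is a subsequence

1


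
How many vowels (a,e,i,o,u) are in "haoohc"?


Input: haoohc
Checking each character:
  'h' at position 0: consonant
  'a' at position 1: vowel (running total: 1)
  'o' at position 2: vowel (running total: 2)
  'o' at position 3: vowel (running total: 3)
  'h' at position 4: consonant
  'c' at position 5: consonant
Total vowels: 3

3


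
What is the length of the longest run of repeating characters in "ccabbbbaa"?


Input: "ccabbbbaa"
Scanning for longest run:
  Position 1 ('c'): continues run of 'c', length=2
  Position 2 ('a'): new char, reset run to 1
  Position 3 ('b'): new char, reset run to 1
  Position 4 ('b'): continues run of 'b', length=2
  Position 5 ('b'): continues run of 'b', length=3
  Position 6 ('b'): continues run of 'b', length=4
  Position 7 ('a'): new char, reset run to 1
  Position 8 ('a'): continues run of 'a', length=2
Longest run: 'b' with length 4

4


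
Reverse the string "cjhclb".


Input: cjhclb
Reading characters right to left:
  Position 5: 'b'
  Position 4: 'l'
  Position 3: 'c'
  Position 2: 'h'
  Position 1: 'j'
  Position 0: 'c'
Reversed: blchjc

blchjc


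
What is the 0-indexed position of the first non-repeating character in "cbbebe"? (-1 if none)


Input: cbbebe
Character frequencies:
  'b': 3
  'c': 1
  'e': 2
Scanning left to right for freq == 1:
  Position 0 ('c'): unique! => answer = 0

0


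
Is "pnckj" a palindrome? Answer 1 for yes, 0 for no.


Input: pnckj
Reversed: jkcnp
  Compare pos 0 ('p') with pos 4 ('j'): MISMATCH
  Compare pos 1 ('n') with pos 3 ('k'): MISMATCH
Result: not a palindrome

0


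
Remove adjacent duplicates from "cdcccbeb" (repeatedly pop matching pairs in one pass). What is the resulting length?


Input: cdcccbeb
Stack-based adjacent duplicate removal:
  Read 'c': push. Stack: c
  Read 'd': push. Stack: cd
  Read 'c': push. Stack: cdc
  Read 'c': matches stack top 'c' => pop. Stack: cd
  Read 'c': push. Stack: cdc
  Read 'b': push. Stack: cdcb
  Read 'e': push. Stack: cdcbe
  Read 'b': push. Stack: cdcbeb
Final stack: "cdcbeb" (length 6)

6


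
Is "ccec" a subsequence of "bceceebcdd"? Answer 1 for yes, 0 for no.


Check if "ccec" is a subsequence of "bceceebcdd"
Greedy scan:
  Position 0 ('b'): no match needed
  Position 1 ('c'): matches sub[0] = 'c'
  Position 2 ('e'): no match needed
  Position 3 ('c'): matches sub[1] = 'c'
  Position 4 ('e'): matches sub[2] = 'e'
  Position 5 ('e'): no match needed
  Position 6 ('b'): no match needed
  Position 7 ('c'): matches sub[3] = 'c'
  Position 8 ('d'): no match needed
  Position 9 ('d'): no match needed
All 4 characters matched => is a subsequence

1


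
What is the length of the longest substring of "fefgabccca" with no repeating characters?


Input: "fefgabccca"
Sliding window (track last position of each char):
  Position 0 ('f'): window [0,0] length 1 -- new best
  Position 1 ('e'): window [0,1] length 2 -- new best
  Position 2 ('f'): repeat (last at 0), move window start to 1
  Position 2 ('f'): window [1,2] length 2
  Position 3 ('g'): window [1,3] length 3 -- new best
  Position 4 ('a'): window [1,4] length 4 -- new best
  Position 5 ('b'): window [1,5] length 5 -- new best
  Position 6 ('c'): window [1,6] length 6 -- new best
  Position 7 ('c'): repeat (last at 6), move window start to 7
  Position 7 ('c'): window [7,7] length 1
  Position 8 ('c'): repeat (last at 7), move window start to 8
  Position 8 ('c'): window [8,8] length 1
  Position 9 ('a'): window [8,9] length 2
Longest substring with no repeats: "efgabc" with length 6

6


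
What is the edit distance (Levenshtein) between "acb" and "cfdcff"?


Computing edit distance: "acb" -> "cfdcff"
DP table:
           c    f    d    c    f    f
      0    1    2    3    4    5    6
  a   1    1    2    3    4    5    6
  c   2    1    2    3    3    4    5
  b   3    2    2    3    4    4    5
Edit distance = dp[3][6] = 5

5


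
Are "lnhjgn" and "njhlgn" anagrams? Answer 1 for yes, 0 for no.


Strings: "lnhjgn", "njhlgn"
Sorted first:  ghjlnn
Sorted second: ghjlnn
Sorted forms match => anagrams

1


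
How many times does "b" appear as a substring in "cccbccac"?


Searching for "b" in "cccbccac"
Scanning each position:
  Position 0: "c" => no
  Position 1: "c" => no
  Position 2: "c" => no
  Position 3: "b" => MATCH
  Position 4: "c" => no
  Position 5: "c" => no
  Position 6: "a" => no
  Position 7: "c" => no
Total occurrences: 1

1


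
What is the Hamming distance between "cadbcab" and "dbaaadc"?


Comparing "cadbcab" and "dbaaadc" position by position:
  Position 0: 'c' vs 'd' => differ
  Position 1: 'a' vs 'b' => differ
  Position 2: 'd' vs 'a' => differ
  Position 3: 'b' vs 'a' => differ
  Position 4: 'c' vs 'a' => differ
  Position 5: 'a' vs 'd' => differ
  Position 6: 'b' vs 'c' => differ
Total differences (Hamming distance): 7

7


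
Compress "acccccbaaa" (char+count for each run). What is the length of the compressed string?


Input: acccccbaaa
Runs:
  'a' x 1 => "a1"
  'c' x 5 => "c5"
  'b' x 1 => "b1"
  'a' x 3 => "a3"
Compressed: "a1c5b1a3"
Compressed length: 8

8


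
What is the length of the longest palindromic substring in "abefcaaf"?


Input: "abefcaaf"
Checking substrings for palindromes:
  [5:7] "aa" (len 2) => palindrome
Longest palindromic substring: "aa" with length 2

2


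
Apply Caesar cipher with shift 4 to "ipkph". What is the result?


Caesar cipher: shift "ipkph" by 4
  'i' (pos 8) + 4 = pos 12 = 'm'
  'p' (pos 15) + 4 = pos 19 = 't'
  'k' (pos 10) + 4 = pos 14 = 'o'
  'p' (pos 15) + 4 = pos 19 = 't'
  'h' (pos 7) + 4 = pos 11 = 'l'
Result: mtotl

mtotl


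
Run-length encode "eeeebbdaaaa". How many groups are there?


Input: eeeebbdaaaa
Scanning for consecutive runs:
  Group 1: 'e' x 4 (positions 0-3)
  Group 2: 'b' x 2 (positions 4-5)
  Group 3: 'd' x 1 (positions 6-6)
  Group 4: 'a' x 4 (positions 7-10)
Total groups: 4

4


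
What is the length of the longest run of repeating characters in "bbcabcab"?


Input: "bbcabcab"
Scanning for longest run:
  Position 1 ('b'): continues run of 'b', length=2
  Position 2 ('c'): new char, reset run to 1
  Position 3 ('a'): new char, reset run to 1
  Position 4 ('b'): new char, reset run to 1
  Position 5 ('c'): new char, reset run to 1
  Position 6 ('a'): new char, reset run to 1
  Position 7 ('b'): new char, reset run to 1
Longest run: 'b' with length 2

2


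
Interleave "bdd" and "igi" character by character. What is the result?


Interleaving "bdd" and "igi":
  Position 0: 'b' from first, 'i' from second => "bi"
  Position 1: 'd' from first, 'g' from second => "dg"
  Position 2: 'd' from first, 'i' from second => "di"
Result: bidgdi

bidgdi


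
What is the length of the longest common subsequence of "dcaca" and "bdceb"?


LCS of "dcaca" and "bdceb"
DP table:
           b    d    c    e    b
      0    0    0    0    0    0
  d   0    0    1    1    1    1
  c   0    0    1    2    2    2
  a   0    0    1    2    2    2
  c   0    0    1    2    2    2
  a   0    0    1    2    2    2
LCS length = dp[5][5] = 2

2


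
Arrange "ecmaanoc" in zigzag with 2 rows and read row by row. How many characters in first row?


Zigzag "ecmaanoc" into 2 rows:
Placing characters:
  'e' => row 0
  'c' => row 1
  'm' => row 0
  'a' => row 1
  'a' => row 0
  'n' => row 1
  'o' => row 0
  'c' => row 1
Rows:
  Row 0: "emao"
  Row 1: "canc"
First row length: 4

4


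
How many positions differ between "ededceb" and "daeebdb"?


Comparing "ededceb" and "daeebdb" position by position:
  Position 0: 'e' vs 'd' => DIFFER
  Position 1: 'd' vs 'a' => DIFFER
  Position 2: 'e' vs 'e' => same
  Position 3: 'd' vs 'e' => DIFFER
  Position 4: 'c' vs 'b' => DIFFER
  Position 5: 'e' vs 'd' => DIFFER
  Position 6: 'b' vs 'b' => same
Positions that differ: 5

5


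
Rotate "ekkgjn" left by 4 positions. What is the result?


Input: "ekkgjn", rotate left by 4
First 4 characters: "ekkg"
Remaining characters: "jn"
Concatenate remaining + first: "jn" + "ekkg" = "jnekkg"

jnekkg


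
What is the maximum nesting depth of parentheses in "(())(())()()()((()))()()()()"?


Input: "(())(())()()()((()))()()()()"
Tracking depth:
  Position 0 '(': depth becomes 1
  Position 1 '(': depth becomes 2
  Position 2 ')': depth becomes 1
  Position 3 ')': depth becomes 0
  Position 4 '(': depth becomes 1
  Position 5 '(': depth becomes 2
  Position 6 ')': depth becomes 1
  Position 7 ')': depth becomes 0
  Position 8 '(': depth becomes 1
  Position 9 ')': depth becomes 0
  Position 10 '(': depth becomes 1
  Position 11 ')': depth becomes 0
  Position 12 '(': depth becomes 1
  Position 13 ')': depth becomes 0
  Position 14 '(': depth becomes 1
  Position 15 '(': depth becomes 2
  Position 16 '(': depth becomes 3
  Position 17 ')': depth becomes 2
  Position 18 ')': depth becomes 1
  Position 19 ')': depth becomes 0
  Position 20 '(': depth becomes 1
  Position 21 ')': depth becomes 0
  Position 22 '(': depth becomes 1
  Position 23 ')': depth becomes 0
  Position 24 '(': depth becomes 1
  Position 25 ')': depth becomes 0
  Position 26 '(': depth becomes 1
  Position 27 ')': depth becomes 0
Maximum depth reached: 3

3


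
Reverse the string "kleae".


Input: kleae
Reading characters right to left:
  Position 4: 'e'
  Position 3: 'a'
  Position 2: 'e'
  Position 1: 'l'
  Position 0: 'k'
Reversed: eaelk

eaelk


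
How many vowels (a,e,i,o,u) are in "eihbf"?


Input: eihbf
Checking each character:
  'e' at position 0: vowel (running total: 1)
  'i' at position 1: vowel (running total: 2)
  'h' at position 2: consonant
  'b' at position 3: consonant
  'f' at position 4: consonant
Total vowels: 2

2


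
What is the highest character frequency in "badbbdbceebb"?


Input: badbbdbceebb
Character counts:
  'a': 1
  'b': 6
  'c': 1
  'd': 2
  'e': 2
Maximum frequency: 6

6


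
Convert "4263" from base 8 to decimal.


Input: "4263" in base 8
Positional expansion:
  Digit '4' (value 4) x 8^3 = 2048
  Digit '2' (value 2) x 8^2 = 128
  Digit '6' (value 6) x 8^1 = 48
  Digit '3' (value 3) x 8^0 = 3
Sum = 2227

2227


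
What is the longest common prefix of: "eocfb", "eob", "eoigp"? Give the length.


Words: eocfb, eob, eoigp
  Position 0: all 'e' => match
  Position 1: all 'o' => match
  Position 2: ('c', 'b', 'i') => mismatch, stop
LCP = "eo" (length 2)

2


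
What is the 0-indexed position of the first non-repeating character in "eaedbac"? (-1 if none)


Input: eaedbac
Character frequencies:
  'a': 2
  'b': 1
  'c': 1
  'd': 1
  'e': 2
Scanning left to right for freq == 1:
  Position 0 ('e'): freq=2, skip
  Position 1 ('a'): freq=2, skip
  Position 2 ('e'): freq=2, skip
  Position 3 ('d'): unique! => answer = 3

3


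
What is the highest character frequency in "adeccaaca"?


Input: adeccaaca
Character counts:
  'a': 4
  'c': 3
  'd': 1
  'e': 1
Maximum frequency: 4

4


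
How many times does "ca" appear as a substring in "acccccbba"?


Searching for "ca" in "acccccbba"
Scanning each position:
  Position 0: "ac" => no
  Position 1: "cc" => no
  Position 2: "cc" => no
  Position 3: "cc" => no
  Position 4: "cc" => no
  Position 5: "cb" => no
  Position 6: "bb" => no
  Position 7: "ba" => no
Total occurrences: 0

0


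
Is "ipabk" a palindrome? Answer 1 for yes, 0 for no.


Input: ipabk
Reversed: kbapi
  Compare pos 0 ('i') with pos 4 ('k'): MISMATCH
  Compare pos 1 ('p') with pos 3 ('b'): MISMATCH
Result: not a palindrome

0


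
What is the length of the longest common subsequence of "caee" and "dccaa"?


LCS of "caee" and "dccaa"
DP table:
           d    c    c    a    a
      0    0    0    0    0    0
  c   0    0    1    1    1    1
  a   0    0    1    1    2    2
  e   0    0    1    1    2    2
  e   0    0    1    1    2    2
LCS length = dp[4][5] = 2

2


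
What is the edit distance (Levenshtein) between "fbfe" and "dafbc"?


Computing edit distance: "fbfe" -> "dafbc"
DP table:
           d    a    f    b    c
      0    1    2    3    4    5
  f   1    1    2    2    3    4
  b   2    2    2    3    2    3
  f   3    3    3    2    3    3
  e   4    4    4    3    3    4
Edit distance = dp[4][5] = 4

4


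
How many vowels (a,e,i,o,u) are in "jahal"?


Input: jahal
Checking each character:
  'j' at position 0: consonant
  'a' at position 1: vowel (running total: 1)
  'h' at position 2: consonant
  'a' at position 3: vowel (running total: 2)
  'l' at position 4: consonant
Total vowels: 2

2


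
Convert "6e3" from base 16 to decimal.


Input: "6e3" in base 16
Positional expansion:
  Digit '6' (value 6) x 16^2 = 1536
  Digit 'e' (value 14) x 16^1 = 224
  Digit '3' (value 3) x 16^0 = 3
Sum = 1763

1763


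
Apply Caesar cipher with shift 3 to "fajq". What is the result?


Caesar cipher: shift "fajq" by 3
  'f' (pos 5) + 3 = pos 8 = 'i'
  'a' (pos 0) + 3 = pos 3 = 'd'
  'j' (pos 9) + 3 = pos 12 = 'm'
  'q' (pos 16) + 3 = pos 19 = 't'
Result: idmt

idmt


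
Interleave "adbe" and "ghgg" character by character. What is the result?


Interleaving "adbe" and "ghgg":
  Position 0: 'a' from first, 'g' from second => "ag"
  Position 1: 'd' from first, 'h' from second => "dh"
  Position 2: 'b' from first, 'g' from second => "bg"
  Position 3: 'e' from first, 'g' from second => "eg"
Result: agdhbgeg

agdhbgeg


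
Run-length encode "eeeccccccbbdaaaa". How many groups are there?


Input: eeeccccccbbdaaaa
Scanning for consecutive runs:
  Group 1: 'e' x 3 (positions 0-2)
  Group 2: 'c' x 6 (positions 3-8)
  Group 3: 'b' x 2 (positions 9-10)
  Group 4: 'd' x 1 (positions 11-11)
  Group 5: 'a' x 4 (positions 12-15)
Total groups: 5

5


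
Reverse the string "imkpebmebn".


Input: imkpebmebn
Reading characters right to left:
  Position 9: 'n'
  Position 8: 'b'
  Position 7: 'e'
  Position 6: 'm'
  Position 5: 'b'
  Position 4: 'e'
  Position 3: 'p'
  Position 2: 'k'
  Position 1: 'm'
  Position 0: 'i'
Reversed: nbembepkmi

nbembepkmi


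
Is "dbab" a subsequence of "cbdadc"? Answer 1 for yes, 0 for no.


Check if "dbab" is a subsequence of "cbdadc"
Greedy scan:
  Position 0 ('c'): no match needed
  Position 1 ('b'): no match needed
  Position 2 ('d'): matches sub[0] = 'd'
  Position 3 ('a'): no match needed
  Position 4 ('d'): no match needed
  Position 5 ('c'): no match needed
Only matched 1/4 characters => not a subsequence

0


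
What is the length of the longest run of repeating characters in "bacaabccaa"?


Input: "bacaabccaa"
Scanning for longest run:
  Position 1 ('a'): new char, reset run to 1
  Position 2 ('c'): new char, reset run to 1
  Position 3 ('a'): new char, reset run to 1
  Position 4 ('a'): continues run of 'a', length=2
  Position 5 ('b'): new char, reset run to 1
  Position 6 ('c'): new char, reset run to 1
  Position 7 ('c'): continues run of 'c', length=2
  Position 8 ('a'): new char, reset run to 1
  Position 9 ('a'): continues run of 'a', length=2
Longest run: 'a' with length 2

2


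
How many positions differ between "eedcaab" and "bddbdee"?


Comparing "eedcaab" and "bddbdee" position by position:
  Position 0: 'e' vs 'b' => DIFFER
  Position 1: 'e' vs 'd' => DIFFER
  Position 2: 'd' vs 'd' => same
  Position 3: 'c' vs 'b' => DIFFER
  Position 4: 'a' vs 'd' => DIFFER
  Position 5: 'a' vs 'e' => DIFFER
  Position 6: 'b' vs 'e' => DIFFER
Positions that differ: 6

6


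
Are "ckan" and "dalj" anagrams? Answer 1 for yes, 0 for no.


Strings: "ckan", "dalj"
Sorted first:  ackn
Sorted second: adjl
Differ at position 1: 'c' vs 'd' => not anagrams

0


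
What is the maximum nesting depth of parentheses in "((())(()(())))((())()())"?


Input: "((())(()(())))((())()())"
Tracking depth:
  Position 0 '(': depth becomes 1
  Position 1 '(': depth becomes 2
  Position 2 '(': depth becomes 3
  Position 3 ')': depth becomes 2
  Position 4 ')': depth becomes 1
  Position 5 '(': depth becomes 2
  Position 6 '(': depth becomes 3
  Position 7 ')': depth becomes 2
  Position 8 '(': depth becomes 3
  Position 9 '(': depth becomes 4
  Position 10 ')': depth becomes 3
  Position 11 ')': depth becomes 2
  Position 12 ')': depth becomes 1
  Position 13 ')': depth becomes 0
  Position 14 '(': depth becomes 1
  Position 15 '(': depth becomes 2
  Position 16 '(': depth becomes 3
  Position 17 ')': depth becomes 2
  Position 18 ')': depth becomes 1
  Position 19 '(': depth becomes 2
  Position 20 ')': depth becomes 1
  Position 21 '(': depth becomes 2
  Position 22 ')': depth becomes 1
  Position 23 ')': depth becomes 0
Maximum depth reached: 4

4


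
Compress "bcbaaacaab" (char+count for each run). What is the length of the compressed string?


Input: bcbaaacaab
Runs:
  'b' x 1 => "b1"
  'c' x 1 => "c1"
  'b' x 1 => "b1"
  'a' x 3 => "a3"
  'c' x 1 => "c1"
  'a' x 2 => "a2"
  'b' x 1 => "b1"
Compressed: "b1c1b1a3c1a2b1"
Compressed length: 14

14


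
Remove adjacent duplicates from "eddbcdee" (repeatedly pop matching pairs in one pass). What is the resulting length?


Input: eddbcdee
Stack-based adjacent duplicate removal:
  Read 'e': push. Stack: e
  Read 'd': push. Stack: ed
  Read 'd': matches stack top 'd' => pop. Stack: e
  Read 'b': push. Stack: eb
  Read 'c': push. Stack: ebc
  Read 'd': push. Stack: ebcd
  Read 'e': push. Stack: ebcde
  Read 'e': matches stack top 'e' => pop. Stack: ebcd
Final stack: "ebcd" (length 4)

4


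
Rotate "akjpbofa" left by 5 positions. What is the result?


Input: "akjpbofa", rotate left by 5
First 5 characters: "akjpb"
Remaining characters: "ofa"
Concatenate remaining + first: "ofa" + "akjpb" = "ofaakjpb"

ofaakjpb


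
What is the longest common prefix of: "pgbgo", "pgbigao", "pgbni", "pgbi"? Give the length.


Words: pgbgo, pgbigao, pgbni, pgbi
  Position 0: all 'p' => match
  Position 1: all 'g' => match
  Position 2: all 'b' => match
  Position 3: ('g', 'i', 'n', 'i') => mismatch, stop
LCP = "pgb" (length 3)

3


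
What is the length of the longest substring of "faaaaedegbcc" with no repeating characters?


Input: "faaaaedegbcc"
Sliding window (track last position of each char):
  Position 0 ('f'): window [0,0] length 1 -- new best
  Position 1 ('a'): window [0,1] length 2 -- new best
  Position 2 ('a'): repeat (last at 1), move window start to 2
  Position 2 ('a'): window [2,2] length 1
  Position 3 ('a'): repeat (last at 2), move window start to 3
  Position 3 ('a'): window [3,3] length 1
  Position 4 ('a'): repeat (last at 3), move window start to 4
  Position 4 ('a'): window [4,4] length 1
  Position 5 ('e'): window [4,5] length 2
  Position 6 ('d'): window [4,6] length 3 -- new best
  Position 7 ('e'): repeat (last at 5), move window start to 6
  Position 7 ('e'): window [6,7] length 2
  Position 8 ('g'): window [6,8] length 3
  Position 9 ('b'): window [6,9] length 4 -- new best
  Position 10 ('c'): window [6,10] length 5 -- new best
  Position 11 ('c'): repeat (last at 10), move window start to 11
  Position 11 ('c'): window [11,11] length 1
Longest substring with no repeats: "degbc" with length 5

5


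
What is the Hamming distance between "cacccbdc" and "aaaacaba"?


Comparing "cacccbdc" and "aaaacaba" position by position:
  Position 0: 'c' vs 'a' => differ
  Position 1: 'a' vs 'a' => same
  Position 2: 'c' vs 'a' => differ
  Position 3: 'c' vs 'a' => differ
  Position 4: 'c' vs 'c' => same
  Position 5: 'b' vs 'a' => differ
  Position 6: 'd' vs 'b' => differ
  Position 7: 'c' vs 'a' => differ
Total differences (Hamming distance): 6

6


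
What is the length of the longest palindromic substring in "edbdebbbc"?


Input: "edbdebbbc"
Checking substrings for palindromes:
  [0:5] "edbde" (len 5) => palindrome
  [1:4] "dbd" (len 3) => palindrome
  [5:8] "bbb" (len 3) => palindrome
  [5:7] "bb" (len 2) => palindrome
  [6:8] "bb" (len 2) => palindrome
Longest palindromic substring: "edbde" with length 5

5


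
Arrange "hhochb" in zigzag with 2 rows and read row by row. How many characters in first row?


Zigzag "hhochb" into 2 rows:
Placing characters:
  'h' => row 0
  'h' => row 1
  'o' => row 0
  'c' => row 1
  'h' => row 0
  'b' => row 1
Rows:
  Row 0: "hoh"
  Row 1: "hcb"
First row length: 3

3


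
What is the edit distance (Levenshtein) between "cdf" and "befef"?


Computing edit distance: "cdf" -> "befef"
DP table:
           b    e    f    e    f
      0    1    2    3    4    5
  c   1    1    2    3    4    5
  d   2    2    2    3    4    5
  f   3    3    3    2    3    4
Edit distance = dp[3][5] = 4

4


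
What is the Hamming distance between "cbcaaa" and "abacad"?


Comparing "cbcaaa" and "abacad" position by position:
  Position 0: 'c' vs 'a' => differ
  Position 1: 'b' vs 'b' => same
  Position 2: 'c' vs 'a' => differ
  Position 3: 'a' vs 'c' => differ
  Position 4: 'a' vs 'a' => same
  Position 5: 'a' vs 'd' => differ
Total differences (Hamming distance): 4

4


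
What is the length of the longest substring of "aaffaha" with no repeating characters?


Input: "aaffaha"
Sliding window (track last position of each char):
  Position 0 ('a'): window [0,0] length 1 -- new best
  Position 1 ('a'): repeat (last at 0), move window start to 1
  Position 1 ('a'): window [1,1] length 1
  Position 2 ('f'): window [1,2] length 2 -- new best
  Position 3 ('f'): repeat (last at 2), move window start to 3
  Position 3 ('f'): window [3,3] length 1
  Position 4 ('a'): window [3,4] length 2
  Position 5 ('h'): window [3,5] length 3 -- new best
  Position 6 ('a'): repeat (last at 4), move window start to 5
  Position 6 ('a'): window [5,6] length 2
Longest substring with no repeats: "fah" with length 3

3


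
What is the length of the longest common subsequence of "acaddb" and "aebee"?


LCS of "acaddb" and "aebee"
DP table:
           a    e    b    e    e
      0    0    0    0    0    0
  a   0    1    1    1    1    1
  c   0    1    1    1    1    1
  a   0    1    1    1    1    1
  d   0    1    1    1    1    1
  d   0    1    1    1    1    1
  b   0    1    1    2    2    2
LCS length = dp[6][5] = 2

2


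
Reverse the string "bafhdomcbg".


Input: bafhdomcbg
Reading characters right to left:
  Position 9: 'g'
  Position 8: 'b'
  Position 7: 'c'
  Position 6: 'm'
  Position 5: 'o'
  Position 4: 'd'
  Position 3: 'h'
  Position 2: 'f'
  Position 1: 'a'
  Position 0: 'b'
Reversed: gbcmodhfab

gbcmodhfab


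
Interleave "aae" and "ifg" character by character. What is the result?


Interleaving "aae" and "ifg":
  Position 0: 'a' from first, 'i' from second => "ai"
  Position 1: 'a' from first, 'f' from second => "af"
  Position 2: 'e' from first, 'g' from second => "eg"
Result: aiafeg

aiafeg


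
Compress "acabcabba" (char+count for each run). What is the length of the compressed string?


Input: acabcabba
Runs:
  'a' x 1 => "a1"
  'c' x 1 => "c1"
  'a' x 1 => "a1"
  'b' x 1 => "b1"
  'c' x 1 => "c1"
  'a' x 1 => "a1"
  'b' x 2 => "b2"
  'a' x 1 => "a1"
Compressed: "a1c1a1b1c1a1b2a1"
Compressed length: 16

16


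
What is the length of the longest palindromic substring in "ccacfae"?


Input: "ccacfae"
Checking substrings for palindromes:
  [1:4] "cac" (len 3) => palindrome
  [0:2] "cc" (len 2) => palindrome
Longest palindromic substring: "cac" with length 3

3


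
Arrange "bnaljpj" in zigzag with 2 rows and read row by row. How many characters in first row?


Zigzag "bnaljpj" into 2 rows:
Placing characters:
  'b' => row 0
  'n' => row 1
  'a' => row 0
  'l' => row 1
  'j' => row 0
  'p' => row 1
  'j' => row 0
Rows:
  Row 0: "bajj"
  Row 1: "nlp"
First row length: 4

4


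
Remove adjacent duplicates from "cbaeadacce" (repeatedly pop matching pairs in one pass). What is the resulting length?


Input: cbaeadacce
Stack-based adjacent duplicate removal:
  Read 'c': push. Stack: c
  Read 'b': push. Stack: cb
  Read 'a': push. Stack: cba
  Read 'e': push. Stack: cbae
  Read 'a': push. Stack: cbaea
  Read 'd': push. Stack: cbaead
  Read 'a': push. Stack: cbaeada
  Read 'c': push. Stack: cbaeadac
  Read 'c': matches stack top 'c' => pop. Stack: cbaeada
  Read 'e': push. Stack: cbaeadae
Final stack: "cbaeadae" (length 8)

8


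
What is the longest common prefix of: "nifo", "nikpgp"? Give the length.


Words: nifo, nikpgp
  Position 0: all 'n' => match
  Position 1: all 'i' => match
  Position 2: ('f', 'k') => mismatch, stop
LCP = "ni" (length 2)

2


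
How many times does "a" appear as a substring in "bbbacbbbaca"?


Searching for "a" in "bbbacbbbaca"
Scanning each position:
  Position 0: "b" => no
  Position 1: "b" => no
  Position 2: "b" => no
  Position 3: "a" => MATCH
  Position 4: "c" => no
  Position 5: "b" => no
  Position 6: "b" => no
  Position 7: "b" => no
  Position 8: "a" => MATCH
  Position 9: "c" => no
  Position 10: "a" => MATCH
Total occurrences: 3

3


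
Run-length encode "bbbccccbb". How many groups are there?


Input: bbbccccbb
Scanning for consecutive runs:
  Group 1: 'b' x 3 (positions 0-2)
  Group 2: 'c' x 4 (positions 3-6)
  Group 3: 'b' x 2 (positions 7-8)
Total groups: 3

3


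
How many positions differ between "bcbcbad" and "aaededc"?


Comparing "bcbcbad" and "aaededc" position by position:
  Position 0: 'b' vs 'a' => DIFFER
  Position 1: 'c' vs 'a' => DIFFER
  Position 2: 'b' vs 'e' => DIFFER
  Position 3: 'c' vs 'd' => DIFFER
  Position 4: 'b' vs 'e' => DIFFER
  Position 5: 'a' vs 'd' => DIFFER
  Position 6: 'd' vs 'c' => DIFFER
Positions that differ: 7

7
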